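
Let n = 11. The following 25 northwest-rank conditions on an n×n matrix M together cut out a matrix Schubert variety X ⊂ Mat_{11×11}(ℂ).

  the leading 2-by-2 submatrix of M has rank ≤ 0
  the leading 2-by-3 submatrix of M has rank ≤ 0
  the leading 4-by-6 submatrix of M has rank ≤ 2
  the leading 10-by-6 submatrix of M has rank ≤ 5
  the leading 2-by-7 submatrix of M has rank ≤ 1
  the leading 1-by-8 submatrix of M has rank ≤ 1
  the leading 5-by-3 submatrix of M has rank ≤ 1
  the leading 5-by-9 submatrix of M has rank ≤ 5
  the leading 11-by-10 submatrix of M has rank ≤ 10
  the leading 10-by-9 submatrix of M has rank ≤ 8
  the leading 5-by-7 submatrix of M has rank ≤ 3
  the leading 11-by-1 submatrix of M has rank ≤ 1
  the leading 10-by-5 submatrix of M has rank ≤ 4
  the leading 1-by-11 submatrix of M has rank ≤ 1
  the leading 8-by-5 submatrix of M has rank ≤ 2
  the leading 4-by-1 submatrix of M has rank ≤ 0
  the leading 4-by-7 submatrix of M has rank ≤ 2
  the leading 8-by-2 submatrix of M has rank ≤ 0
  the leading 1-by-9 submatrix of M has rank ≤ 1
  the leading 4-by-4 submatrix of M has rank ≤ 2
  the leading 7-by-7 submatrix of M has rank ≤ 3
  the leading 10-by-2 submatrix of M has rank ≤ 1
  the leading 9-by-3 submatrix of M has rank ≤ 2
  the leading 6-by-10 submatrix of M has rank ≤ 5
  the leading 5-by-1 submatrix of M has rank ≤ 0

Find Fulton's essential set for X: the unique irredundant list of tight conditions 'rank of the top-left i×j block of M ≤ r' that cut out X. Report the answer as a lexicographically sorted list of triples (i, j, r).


Reconstructing r_w from the 25 given conditions:

  0 | 0 | 0 | 1 | 1 | 1 | 1 | 1 | 1 | 1 | 1
  0 | 0 | 0 | 1 | 1 | 1 | 1 | 2 | 2 | 2 | 2
  0 | 0 | 1 | 2 | 2 | 2 | 2 | 3 | 3 | 3 | 3
  0 | 0 | 1 | 2 | 2 | 2 | 2 | 3 | 4 | 4 | 4
  0 | 0 | 1 | 2 | 2 | 3 | 3 | 4 | 5 | 5 | 5
  0 | 0 | 1 | 2 | 2 | 3 | 3 | 4 | 5 | 5 | 6
  0 | 0 | 1 | 2 | 2 | 3 | 3 | 4 | 5 | 6 | 7
  0 | 0 | 1 | 2 | 2 | 3 | 4 | 5 | 6 | 7 | 8
  1 | 1 | 2 | 3 | 3 | 4 | 5 | 6 | 7 | 8 | 9
  1 | 1 | 2 | 3 | 4 | 5 | 6 | 7 | 8 | 9 | 10
  1 | 2 | 3 | 4 | 5 | 6 | 7 | 8 | 9 | 10 | 11

reading off 1-entries of Δ²R: w = (4, 8, 3, 9, 6, 11, 10, 7, 1, 5, 2).

Fulton essential set (8 of the 32 Rothe cells):

[(2, 3, 0), (2, 7, 1), (4, 7, 2), (6, 10, 5), (7, 7, 3), (8, 2, 0), (8, 5, 2), (10, 2, 1)]


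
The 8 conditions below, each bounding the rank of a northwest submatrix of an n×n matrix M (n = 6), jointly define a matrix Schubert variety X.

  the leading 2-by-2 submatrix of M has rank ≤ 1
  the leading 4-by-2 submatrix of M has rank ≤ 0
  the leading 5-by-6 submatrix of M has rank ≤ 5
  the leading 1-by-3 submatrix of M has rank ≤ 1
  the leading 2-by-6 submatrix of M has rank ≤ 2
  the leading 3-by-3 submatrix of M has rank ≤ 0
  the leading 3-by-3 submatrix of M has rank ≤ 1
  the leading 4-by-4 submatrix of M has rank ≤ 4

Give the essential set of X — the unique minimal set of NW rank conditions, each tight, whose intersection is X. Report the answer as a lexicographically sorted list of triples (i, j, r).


Computing R[i][j] = min implied NW-rank bound (n=6, 8 conditions):

  0 0 0 1 1 1
  0 0 0 1 2 2
  0 0 0 1 2 3
  0 0 1 2 3 4
  1 1 2 3 4 5
  1 2 3 4 5 6

the unique w with this rank table is (4, 5, 6, 3, 1, 2).

Fulton essential set (2 of the 11 Rothe cells):

[(3, 3, 0), (4, 2, 0)]


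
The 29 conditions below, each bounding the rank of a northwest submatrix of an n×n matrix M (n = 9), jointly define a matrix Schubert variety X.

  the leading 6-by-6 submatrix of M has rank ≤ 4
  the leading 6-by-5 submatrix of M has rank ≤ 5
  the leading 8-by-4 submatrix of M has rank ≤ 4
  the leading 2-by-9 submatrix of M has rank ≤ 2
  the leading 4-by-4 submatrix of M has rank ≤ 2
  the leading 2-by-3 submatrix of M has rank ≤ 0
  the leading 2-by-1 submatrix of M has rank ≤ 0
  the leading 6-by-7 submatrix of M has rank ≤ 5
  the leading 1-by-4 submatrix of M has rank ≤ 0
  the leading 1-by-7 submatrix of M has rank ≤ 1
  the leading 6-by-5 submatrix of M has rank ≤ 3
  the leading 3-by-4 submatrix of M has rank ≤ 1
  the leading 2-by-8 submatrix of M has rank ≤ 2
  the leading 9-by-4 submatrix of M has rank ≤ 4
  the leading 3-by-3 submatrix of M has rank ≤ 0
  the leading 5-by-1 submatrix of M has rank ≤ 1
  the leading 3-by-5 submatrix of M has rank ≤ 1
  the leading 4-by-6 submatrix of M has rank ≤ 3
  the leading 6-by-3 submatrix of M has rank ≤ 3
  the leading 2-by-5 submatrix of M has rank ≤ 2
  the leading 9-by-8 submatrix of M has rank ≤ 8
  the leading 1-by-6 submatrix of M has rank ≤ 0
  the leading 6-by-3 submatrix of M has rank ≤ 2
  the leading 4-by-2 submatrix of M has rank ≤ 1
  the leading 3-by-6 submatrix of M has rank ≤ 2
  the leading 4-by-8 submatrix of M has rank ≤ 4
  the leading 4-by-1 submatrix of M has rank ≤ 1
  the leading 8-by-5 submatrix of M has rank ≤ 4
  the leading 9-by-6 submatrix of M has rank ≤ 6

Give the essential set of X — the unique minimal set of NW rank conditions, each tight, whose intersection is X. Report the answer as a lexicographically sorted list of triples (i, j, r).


Reconstructing r_w from the 29 given conditions:

  0  0  0  0  0  0  1  1  1
  0  0  0  1  1  1  2  2  2
  0  0  0  1  1  2  3  3  3
  1  1  1  2  2  3  4  4  4
  1  2  2  3  3  4  5  5  5
  1  2  2  3  3  4  5  6  6
  1  2  3  4  4  5  6  7  7
  1  2  3  4  4  5  6  7  8
  1  2  3  4  5  6  7  8  9

second differences of R give the permutation w = (7, 4, 6, 1, 2, 8, 3, 9, 5).

6 SE-corners of the 16-cell Rothe diagram give Ess(w):

[(1, 6, 0), (3, 3, 0), (3, 5, 1), (6, 3, 2), (6, 5, 3), (8, 5, 4)]


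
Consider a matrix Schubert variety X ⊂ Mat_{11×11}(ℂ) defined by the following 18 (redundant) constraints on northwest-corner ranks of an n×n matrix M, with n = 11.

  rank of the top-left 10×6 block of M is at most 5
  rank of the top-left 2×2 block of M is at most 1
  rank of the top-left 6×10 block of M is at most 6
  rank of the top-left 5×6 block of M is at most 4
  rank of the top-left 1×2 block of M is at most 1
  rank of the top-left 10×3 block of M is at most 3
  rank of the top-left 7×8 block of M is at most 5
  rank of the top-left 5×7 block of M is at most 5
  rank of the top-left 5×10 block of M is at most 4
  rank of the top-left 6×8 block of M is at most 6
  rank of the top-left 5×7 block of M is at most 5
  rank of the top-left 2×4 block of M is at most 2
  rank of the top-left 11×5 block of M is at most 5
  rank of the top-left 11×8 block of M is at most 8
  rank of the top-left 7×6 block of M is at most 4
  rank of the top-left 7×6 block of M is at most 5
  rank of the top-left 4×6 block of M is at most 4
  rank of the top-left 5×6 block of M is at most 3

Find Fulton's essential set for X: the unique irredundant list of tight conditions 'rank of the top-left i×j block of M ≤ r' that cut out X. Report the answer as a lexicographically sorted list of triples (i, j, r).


Propagating the 18 rank bounds to every northwest block:

  R[1]: 1 | 1 | 1 | 1 | 1 | 1 | 1 | 1 | 1 | 1 | 1
  R[2]: 1 | 1 | 2 | 2 | 2 | 2 | 2 | 2 | 2 | 2 | 2
  R[3]: 1 | 2 | 3 | 3 | 3 | 3 | 3 | 3 | 3 | 3 | 3
  R[4]: 1 | 2 | 3 | 3 | 3 | 3 | 4 | 4 | 4 | 4 | 4
  R[5]: 1 | 2 | 3 | 3 | 3 | 3 | 4 | 4 | 4 | 4 | 5
  R[6]: 1 | 2 | 3 | 4 | 4 | 4 | 5 | 5 | 5 | 5 | 6
  R[7]: 1 | 2 | 3 | 4 | 4 | 4 | 5 | 5 | 6 | 6 | 7
  R[8]: 1 | 2 | 3 | 4 | 5 | 5 | 6 | 6 | 7 | 7 | 8
  R[9]: 1 | 2 | 3 | 4 | 5 | 5 | 6 | 7 | 8 | 8 | 9
  R[10]: 1 | 2 | 3 | 4 | 5 | 5 | 6 | 7 | 8 | 9 | 10
  R[11]: 1 | 2 | 3 | 4 | 5 | 6 | 7 | 8 | 9 | 10 | 11

the unique w with this rank table is (1, 3, 2, 7, 11, 4, 9, 5, 8, 10, 6).

6 SE-corners of the 15-cell Rothe diagram give Ess(w):

[(2, 2, 1), (5, 6, 3), (5, 10, 4), (7, 6, 4), (7, 8, 5), (10, 6, 5)]


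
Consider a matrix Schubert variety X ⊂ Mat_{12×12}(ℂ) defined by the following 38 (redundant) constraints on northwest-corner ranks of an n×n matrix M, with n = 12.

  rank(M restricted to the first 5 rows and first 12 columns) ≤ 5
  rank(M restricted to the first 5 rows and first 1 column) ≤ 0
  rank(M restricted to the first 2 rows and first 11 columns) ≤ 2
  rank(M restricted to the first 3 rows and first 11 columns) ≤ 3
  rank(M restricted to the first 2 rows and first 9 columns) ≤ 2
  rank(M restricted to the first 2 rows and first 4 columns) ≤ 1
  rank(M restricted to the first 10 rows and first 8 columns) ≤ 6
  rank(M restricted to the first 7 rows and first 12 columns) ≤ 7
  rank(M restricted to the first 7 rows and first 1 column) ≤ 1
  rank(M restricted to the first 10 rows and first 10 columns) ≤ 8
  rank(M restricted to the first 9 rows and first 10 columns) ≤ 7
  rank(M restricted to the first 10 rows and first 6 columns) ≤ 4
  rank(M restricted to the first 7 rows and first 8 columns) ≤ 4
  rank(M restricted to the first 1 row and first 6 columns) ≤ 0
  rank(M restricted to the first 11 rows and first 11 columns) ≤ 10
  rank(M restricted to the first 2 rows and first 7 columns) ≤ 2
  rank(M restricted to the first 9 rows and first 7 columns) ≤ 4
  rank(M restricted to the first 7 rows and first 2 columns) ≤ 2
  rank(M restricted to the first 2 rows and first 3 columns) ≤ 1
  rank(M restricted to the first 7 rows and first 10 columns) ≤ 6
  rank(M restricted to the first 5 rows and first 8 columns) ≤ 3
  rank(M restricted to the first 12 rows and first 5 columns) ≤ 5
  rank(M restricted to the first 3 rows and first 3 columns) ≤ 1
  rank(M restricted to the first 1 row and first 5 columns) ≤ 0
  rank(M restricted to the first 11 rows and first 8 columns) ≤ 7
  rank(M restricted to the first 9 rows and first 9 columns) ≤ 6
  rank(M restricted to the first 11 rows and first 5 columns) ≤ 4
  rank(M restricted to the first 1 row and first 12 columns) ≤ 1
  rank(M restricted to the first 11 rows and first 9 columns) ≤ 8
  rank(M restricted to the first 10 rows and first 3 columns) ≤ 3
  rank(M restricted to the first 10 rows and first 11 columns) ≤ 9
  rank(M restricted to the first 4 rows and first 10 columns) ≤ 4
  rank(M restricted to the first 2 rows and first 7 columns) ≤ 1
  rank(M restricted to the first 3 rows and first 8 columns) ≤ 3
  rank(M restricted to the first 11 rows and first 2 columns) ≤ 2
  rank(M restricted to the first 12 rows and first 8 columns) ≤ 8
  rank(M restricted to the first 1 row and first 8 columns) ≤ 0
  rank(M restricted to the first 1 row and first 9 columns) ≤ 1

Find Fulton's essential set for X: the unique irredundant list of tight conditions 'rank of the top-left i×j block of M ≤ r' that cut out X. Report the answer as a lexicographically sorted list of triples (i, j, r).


Rank table r_w(12×12) implied by the 38 constraints:

  row 1: 0  0  0  0  0  0  0  0  1  1  1  1
  row 2: 0  1  1  1  1  1  1  1  2  2  2  2
  row 3: 0  1  1  2  2  2  2  2  3  3  3  3
  row 4: 0  1  2  3  3  3  3  3  4  4  4  4
  row 5: 0  1  2  3  3  3  3  3  4  5  5  5
  row 6: 1  2  3  4  4  4  4  4  5  6  6  6
  row 7: 1  2  3  4  4  4  4  4  5  6  7  7
  row 8: 1  2  3  4  4  4  4  5  6  7  8  8
  row 9: 1  2  3  4  4  4  4  5  6  7  8  9
  row 10: 1  2  3  4  4  4  5  6  7  8  9  10
  row 11: 1  2  3  4  4  5  6  7  8  9  10  11
  row 12: 1  2  3  4  5  6  7  8  9  10  11  12

hence w(1..12) = (9, 2, 4, 3, 10, 1, 11, 8, 12, 7, 6, 5).

Rothe diagram D(w) (30 cells), 8 SE-corners (essential conditions):

[(1, 8, 0), (3, 3, 1), (5, 1, 0), (5, 8, 3), (7, 8, 4), (9, 7, 4), (10, 6, 4), (11, 5, 4)]


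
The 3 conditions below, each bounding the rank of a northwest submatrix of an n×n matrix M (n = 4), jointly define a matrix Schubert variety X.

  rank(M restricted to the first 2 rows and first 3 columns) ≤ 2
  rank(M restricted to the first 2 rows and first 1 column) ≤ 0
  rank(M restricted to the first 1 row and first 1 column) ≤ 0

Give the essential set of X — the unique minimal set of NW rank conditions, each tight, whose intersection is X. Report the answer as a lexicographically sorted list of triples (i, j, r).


Computing R[i][j] = min implied NW-rank bound (n=4, 3 conditions):

  row 1: 0, 1, 1, 1
  row 2: 0, 1, 2, 2
  row 3: 1, 2, 3, 3
  row 4: 1, 2, 3, 4

reading off 1-entries of Δ²R: w = (2, 3, 1, 4).

1 SE-corner of the 2-cell Rothe diagram gives Ess(w):

[(2, 1, 0)]


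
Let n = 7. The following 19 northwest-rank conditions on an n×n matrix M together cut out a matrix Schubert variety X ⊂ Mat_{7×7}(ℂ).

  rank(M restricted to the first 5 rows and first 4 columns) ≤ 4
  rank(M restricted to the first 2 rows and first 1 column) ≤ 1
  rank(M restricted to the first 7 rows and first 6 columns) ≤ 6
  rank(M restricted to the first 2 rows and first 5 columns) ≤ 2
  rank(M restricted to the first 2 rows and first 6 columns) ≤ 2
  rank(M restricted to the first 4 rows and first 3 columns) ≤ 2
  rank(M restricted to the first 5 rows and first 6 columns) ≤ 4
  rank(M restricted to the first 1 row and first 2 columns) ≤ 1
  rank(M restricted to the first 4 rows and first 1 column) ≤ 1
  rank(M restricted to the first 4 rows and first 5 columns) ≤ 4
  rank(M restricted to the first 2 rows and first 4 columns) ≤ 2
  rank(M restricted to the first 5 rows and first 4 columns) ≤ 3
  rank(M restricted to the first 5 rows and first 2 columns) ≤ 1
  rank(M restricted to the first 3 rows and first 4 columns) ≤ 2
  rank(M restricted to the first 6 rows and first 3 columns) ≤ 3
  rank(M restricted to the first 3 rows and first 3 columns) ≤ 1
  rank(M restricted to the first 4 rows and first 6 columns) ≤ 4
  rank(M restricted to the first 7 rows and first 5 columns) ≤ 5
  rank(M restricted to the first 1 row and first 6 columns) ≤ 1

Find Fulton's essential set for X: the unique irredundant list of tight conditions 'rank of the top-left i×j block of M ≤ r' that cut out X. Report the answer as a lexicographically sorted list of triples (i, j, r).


Propagating the 19 rank bounds to every northwest block:

  row 1: 1, 1, 1, 1, 1, 1, 1
  row 2: 1, 1, 1, 2, 2, 2, 2
  row 3: 1, 1, 1, 2, 3, 3, 3
  row 4: 1, 1, 2, 3, 4, 4, 4
  row 5: 1, 1, 2, 3, 4, 4, 5
  row 6: 1, 2, 3, 4, 5, 5, 6
  row 7: 1, 2, 3, 4, 5, 6, 7

so w = (1, 4, 5, 3, 7, 2, 6).

|D(w)|=7, |Ess(w)|=3:

[(3, 3, 1), (5, 2, 1), (5, 6, 4)]


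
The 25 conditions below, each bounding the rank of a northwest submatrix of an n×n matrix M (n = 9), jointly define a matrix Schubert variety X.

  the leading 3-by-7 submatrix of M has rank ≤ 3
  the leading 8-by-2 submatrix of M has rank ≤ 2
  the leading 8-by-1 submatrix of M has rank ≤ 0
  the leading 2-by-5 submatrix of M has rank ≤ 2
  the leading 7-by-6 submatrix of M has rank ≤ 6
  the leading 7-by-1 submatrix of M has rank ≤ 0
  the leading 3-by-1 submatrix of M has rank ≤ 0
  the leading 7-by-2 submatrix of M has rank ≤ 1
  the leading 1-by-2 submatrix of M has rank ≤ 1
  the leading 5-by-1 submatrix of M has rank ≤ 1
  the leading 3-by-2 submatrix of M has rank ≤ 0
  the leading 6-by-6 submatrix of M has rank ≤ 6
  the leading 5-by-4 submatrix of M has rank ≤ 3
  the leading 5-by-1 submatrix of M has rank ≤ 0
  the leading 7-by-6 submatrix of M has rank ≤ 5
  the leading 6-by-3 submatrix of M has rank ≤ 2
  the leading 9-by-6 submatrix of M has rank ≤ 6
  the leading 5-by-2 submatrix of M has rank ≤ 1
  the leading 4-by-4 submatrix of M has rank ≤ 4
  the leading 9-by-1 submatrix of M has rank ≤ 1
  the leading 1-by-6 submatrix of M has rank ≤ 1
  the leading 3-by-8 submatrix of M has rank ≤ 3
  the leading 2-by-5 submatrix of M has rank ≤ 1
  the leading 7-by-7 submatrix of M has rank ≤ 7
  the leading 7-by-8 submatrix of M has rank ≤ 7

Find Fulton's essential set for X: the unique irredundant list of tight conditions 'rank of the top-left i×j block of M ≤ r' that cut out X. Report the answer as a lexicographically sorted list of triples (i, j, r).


The tightest implied rank at each (i,j), from the 25 conditions:

  R[1]: 0  0  1  1  1  1  1  1  1
  R[2]: 0  0  1  1  1  2  2  2  2
  R[3]: 0  0  1  2  2  3  3  3  3
  R[4]: 0  1  2  3  3  4  4  4  4
  R[5]: 0  1  2  3  4  5  5  5  5
  R[6]: 0  1  2  3  4  5  6  6  6
  R[7]: 0  1  2  3  4  5  6  7  7
  R[8]: 0  1  2  3  4  5  6  7  8
  R[9]: 1  2  3  4  5  6  7  8  9

second differences of R give the permutation w = (3, 6, 4, 2, 5, 7, 8, 9, 1).

ℓ(w)=13; the 3 essential cells (i,j,r):

[(2, 5, 1), (3, 2, 0), (8, 1, 0)]


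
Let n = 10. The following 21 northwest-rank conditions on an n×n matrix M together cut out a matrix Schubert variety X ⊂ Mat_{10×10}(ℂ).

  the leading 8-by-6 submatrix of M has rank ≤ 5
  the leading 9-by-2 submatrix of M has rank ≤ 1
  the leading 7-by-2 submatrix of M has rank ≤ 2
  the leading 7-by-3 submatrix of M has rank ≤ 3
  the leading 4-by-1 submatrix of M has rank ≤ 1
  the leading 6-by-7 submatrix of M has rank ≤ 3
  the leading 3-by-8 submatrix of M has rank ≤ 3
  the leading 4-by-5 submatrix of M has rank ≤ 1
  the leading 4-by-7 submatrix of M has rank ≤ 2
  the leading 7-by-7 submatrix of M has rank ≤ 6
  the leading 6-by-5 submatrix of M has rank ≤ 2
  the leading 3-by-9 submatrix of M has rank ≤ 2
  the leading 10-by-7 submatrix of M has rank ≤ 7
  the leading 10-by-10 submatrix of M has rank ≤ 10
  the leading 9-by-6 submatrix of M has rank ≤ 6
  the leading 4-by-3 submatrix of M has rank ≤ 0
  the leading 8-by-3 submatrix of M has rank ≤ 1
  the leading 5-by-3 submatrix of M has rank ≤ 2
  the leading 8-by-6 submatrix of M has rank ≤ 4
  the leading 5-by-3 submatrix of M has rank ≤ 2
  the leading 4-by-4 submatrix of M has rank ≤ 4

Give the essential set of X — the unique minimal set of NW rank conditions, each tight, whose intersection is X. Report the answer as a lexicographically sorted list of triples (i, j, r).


Recovering R(i,j) via the rank-extension bound from the 21 conditions:

  0 0 0 1 1 1 1 1 1 1
  0 0 0 1 1 2 2 2 2 2
  0 0 0 1 1 2 2 2 2 3
  0 0 0 1 1 2 2 3 3 4
  1 1 1 2 2 3 3 4 4 5
  1 1 1 2 2 3 3 4 5 6
  1 1 1 2 3 4 4 5 6 7
  1 1 1 2 3 4 5 6 7 8
  1 1 2 3 4 5 6 7 8 9
  1 2 3 4 5 6 7 8 9 10

the unique w with this rank table is (4, 6, 10, 8, 1, 9, 5, 7, 3, 2).

8 SE-corners of the 28-cell Rothe diagram give Ess(w):

[(3, 9, 2), (4, 3, 0), (4, 5, 1), (4, 7, 2), (6, 5, 2), (6, 7, 3), (8, 3, 1), (9, 2, 1)]


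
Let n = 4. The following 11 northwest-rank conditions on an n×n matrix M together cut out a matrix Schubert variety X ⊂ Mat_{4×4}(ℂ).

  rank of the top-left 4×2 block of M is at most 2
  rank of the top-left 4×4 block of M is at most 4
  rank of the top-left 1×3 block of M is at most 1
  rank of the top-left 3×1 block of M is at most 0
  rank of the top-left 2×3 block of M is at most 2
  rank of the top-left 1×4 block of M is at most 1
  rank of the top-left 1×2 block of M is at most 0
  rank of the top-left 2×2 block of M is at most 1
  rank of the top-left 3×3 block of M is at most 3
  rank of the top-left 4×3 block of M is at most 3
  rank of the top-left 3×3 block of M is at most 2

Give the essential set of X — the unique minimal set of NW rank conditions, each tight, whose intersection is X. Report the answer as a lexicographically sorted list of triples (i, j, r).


Computing R[i][j] = min implied NW-rank bound (n=4, 11 conditions):

  0  0  1  1
  0  1  2  2
  0  1  2  3
  1  2  3  4

the unique w with this rank table is (3, 2, 4, 1).

ℓ(w)=4; the 2 essential cells (i,j,r):

[(1, 2, 0), (3, 1, 0)]


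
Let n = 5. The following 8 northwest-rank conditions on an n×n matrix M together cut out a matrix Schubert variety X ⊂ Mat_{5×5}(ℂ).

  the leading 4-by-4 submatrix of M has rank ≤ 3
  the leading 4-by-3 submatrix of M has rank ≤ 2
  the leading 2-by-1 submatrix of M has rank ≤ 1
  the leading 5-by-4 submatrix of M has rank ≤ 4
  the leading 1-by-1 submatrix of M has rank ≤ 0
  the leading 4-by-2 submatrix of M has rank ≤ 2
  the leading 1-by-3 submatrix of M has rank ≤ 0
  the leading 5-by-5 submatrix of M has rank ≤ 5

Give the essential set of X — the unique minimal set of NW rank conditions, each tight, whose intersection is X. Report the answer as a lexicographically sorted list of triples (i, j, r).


Reconstructing r_w from the 8 given conditions:

  R[1]: 0 | 0 | 0 | 1 | 1
  R[2]: 1 | 1 | 1 | 2 | 2
  R[3]: 1 | 2 | 2 | 3 | 3
  R[4]: 1 | 2 | 2 | 3 | 4
  R[5]: 1 | 2 | 3 | 4 | 5

reading off 1-entries of Δ²R: w = (4, 1, 2, 5, 3).

Rothe diagram D(w) (4 cells), 2 SE-corners (essential conditions):

[(1, 3, 0), (4, 3, 2)]


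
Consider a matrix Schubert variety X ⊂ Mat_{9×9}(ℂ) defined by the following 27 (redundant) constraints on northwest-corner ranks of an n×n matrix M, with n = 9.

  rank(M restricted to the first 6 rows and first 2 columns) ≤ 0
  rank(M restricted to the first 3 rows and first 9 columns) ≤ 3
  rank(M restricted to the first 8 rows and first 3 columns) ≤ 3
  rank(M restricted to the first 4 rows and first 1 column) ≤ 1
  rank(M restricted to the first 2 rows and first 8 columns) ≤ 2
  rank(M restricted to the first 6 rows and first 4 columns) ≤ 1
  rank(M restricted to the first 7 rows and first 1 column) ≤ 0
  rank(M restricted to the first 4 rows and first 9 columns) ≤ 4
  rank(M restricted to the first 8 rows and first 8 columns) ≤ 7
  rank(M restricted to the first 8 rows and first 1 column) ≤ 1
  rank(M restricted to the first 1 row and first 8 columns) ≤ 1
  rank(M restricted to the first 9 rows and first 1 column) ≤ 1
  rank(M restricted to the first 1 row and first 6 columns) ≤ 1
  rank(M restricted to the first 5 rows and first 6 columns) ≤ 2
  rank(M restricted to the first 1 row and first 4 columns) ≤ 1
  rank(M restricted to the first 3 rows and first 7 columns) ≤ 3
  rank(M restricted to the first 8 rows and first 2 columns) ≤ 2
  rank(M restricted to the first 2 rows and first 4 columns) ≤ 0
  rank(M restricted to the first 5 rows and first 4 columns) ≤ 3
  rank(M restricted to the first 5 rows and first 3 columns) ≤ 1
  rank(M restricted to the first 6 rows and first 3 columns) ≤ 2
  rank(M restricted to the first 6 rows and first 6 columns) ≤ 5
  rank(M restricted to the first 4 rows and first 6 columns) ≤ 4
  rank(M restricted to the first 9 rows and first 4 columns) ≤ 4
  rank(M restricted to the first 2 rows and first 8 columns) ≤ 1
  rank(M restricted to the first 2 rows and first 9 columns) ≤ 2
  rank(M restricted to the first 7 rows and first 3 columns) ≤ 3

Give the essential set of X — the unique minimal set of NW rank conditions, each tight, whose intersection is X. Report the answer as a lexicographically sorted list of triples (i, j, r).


Computing R[i][j] = min implied NW-rank bound (n=9, 27 conditions):

  i=1: 0  0  0  0  1  1  1  1  1
  i=2: 0  0  0  0  1  1  1  1  2
  i=3: 0  0  1  1  2  2  2  2  3
  i=4: 0  0  1  1  2  2  3  3  4
  i=5: 0  0  1  1  2  2  3  4  5
  i=6: 0  0  1  1  2  3  4  5  6
  i=7: 0  1  2  2  3  4  5  6  7
  i=8: 1  2  3  3  4  5  6  7  8
  i=9: 1  2  3  4  5  6  7  8  9

the unique w with this rank table is (5, 9, 3, 7, 8, 6, 2, 1, 4).

Fulton essential set (6 of the 25 Rothe cells):

[(2, 4, 0), (2, 8, 1), (5, 6, 2), (6, 2, 0), (6, 4, 1), (7, 1, 0)]


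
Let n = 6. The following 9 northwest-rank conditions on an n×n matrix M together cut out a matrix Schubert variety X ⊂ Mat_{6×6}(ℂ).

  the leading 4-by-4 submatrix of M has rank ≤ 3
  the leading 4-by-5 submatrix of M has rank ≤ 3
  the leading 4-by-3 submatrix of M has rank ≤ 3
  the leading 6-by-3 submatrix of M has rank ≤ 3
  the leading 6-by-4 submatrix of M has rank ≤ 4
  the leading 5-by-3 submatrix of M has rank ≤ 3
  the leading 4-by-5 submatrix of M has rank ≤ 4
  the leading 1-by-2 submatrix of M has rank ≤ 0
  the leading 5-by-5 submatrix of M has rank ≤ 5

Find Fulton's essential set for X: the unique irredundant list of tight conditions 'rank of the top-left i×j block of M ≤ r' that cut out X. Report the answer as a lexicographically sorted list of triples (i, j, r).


Reconstructing r_w from the 9 given conditions:

  i=1: 0 | 0 | 1 | 1 | 1 | 1
  i=2: 1 | 1 | 2 | 2 | 2 | 2
  i=3: 1 | 2 | 3 | 3 | 3 | 3
  i=4: 1 | 2 | 3 | 3 | 3 | 4
  i=5: 1 | 2 | 3 | 4 | 4 | 5
  i=6: 1 | 2 | 3 | 4 | 5 | 6

so w = (3, 1, 2, 6, 4, 5).

2 SE-corners of the 4-cell Rothe diagram give Ess(w):

[(1, 2, 0), (4, 5, 3)]


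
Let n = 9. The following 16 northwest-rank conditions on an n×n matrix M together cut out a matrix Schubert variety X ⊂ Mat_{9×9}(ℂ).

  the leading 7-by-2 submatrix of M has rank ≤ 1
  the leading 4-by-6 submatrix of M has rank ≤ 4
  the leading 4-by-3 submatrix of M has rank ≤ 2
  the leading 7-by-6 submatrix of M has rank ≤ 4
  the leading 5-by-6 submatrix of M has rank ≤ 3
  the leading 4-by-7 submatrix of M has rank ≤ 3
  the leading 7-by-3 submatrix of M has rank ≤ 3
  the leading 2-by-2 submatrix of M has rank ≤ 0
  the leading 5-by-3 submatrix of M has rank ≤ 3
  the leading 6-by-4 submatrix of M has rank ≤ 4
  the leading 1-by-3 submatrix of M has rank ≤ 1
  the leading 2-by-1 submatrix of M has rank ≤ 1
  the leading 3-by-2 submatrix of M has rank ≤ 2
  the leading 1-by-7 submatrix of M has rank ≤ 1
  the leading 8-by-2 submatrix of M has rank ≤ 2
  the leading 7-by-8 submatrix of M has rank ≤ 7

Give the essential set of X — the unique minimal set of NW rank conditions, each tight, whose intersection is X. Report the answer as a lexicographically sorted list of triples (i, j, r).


Rank table r_w(9×9) implied by the 16 constraints:

  i=1: 0 | 0 | 1 | 1 | 1 | 1 | 1 | 1 | 1
  i=2: 0 | 0 | 1 | 2 | 2 | 2 | 2 | 2 | 2
  i=3: 1 | 1 | 2 | 3 | 3 | 3 | 3 | 3 | 3
  i=4: 1 | 1 | 2 | 3 | 3 | 3 | 3 | 4 | 4
  i=5: 1 | 1 | 2 | 3 | 3 | 3 | 4 | 5 | 5
  i=6: 1 | 1 | 2 | 3 | 4 | 4 | 5 | 6 | 6
  i=7: 1 | 1 | 2 | 3 | 4 | 4 | 5 | 6 | 7
  i=8: 1 | 2 | 3 | 4 | 5 | 5 | 6 | 7 | 8
  i=9: 1 | 2 | 3 | 4 | 5 | 6 | 7 | 8 | 9

second differences of R give the permutation w = (3, 4, 1, 8, 7, 5, 9, 2, 6).

Fulton essential set (5 of the 14 Rothe cells):

[(2, 2, 0), (4, 7, 3), (5, 6, 3), (7, 2, 1), (7, 6, 4)]


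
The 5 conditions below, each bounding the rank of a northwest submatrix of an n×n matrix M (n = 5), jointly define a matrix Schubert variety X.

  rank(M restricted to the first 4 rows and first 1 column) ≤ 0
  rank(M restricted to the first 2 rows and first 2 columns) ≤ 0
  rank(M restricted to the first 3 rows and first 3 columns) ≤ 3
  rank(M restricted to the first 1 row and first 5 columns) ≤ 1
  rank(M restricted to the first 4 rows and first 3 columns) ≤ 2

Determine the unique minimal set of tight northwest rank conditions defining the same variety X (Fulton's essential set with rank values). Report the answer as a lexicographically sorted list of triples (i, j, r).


The tightest implied rank at each (i,j), from the 5 conditions:

  0  0  1  1  1
  0  0  1  2  2
  0  1  2  3  3
  0  1  2  3  4
  1  2  3  4  5

reading off 1-entries of Δ²R: w = (3, 4, 2, 5, 1).

Rothe diagram D(w) (6 cells), 2 SE-corners (essential conditions):

[(2, 2, 0), (4, 1, 0)]


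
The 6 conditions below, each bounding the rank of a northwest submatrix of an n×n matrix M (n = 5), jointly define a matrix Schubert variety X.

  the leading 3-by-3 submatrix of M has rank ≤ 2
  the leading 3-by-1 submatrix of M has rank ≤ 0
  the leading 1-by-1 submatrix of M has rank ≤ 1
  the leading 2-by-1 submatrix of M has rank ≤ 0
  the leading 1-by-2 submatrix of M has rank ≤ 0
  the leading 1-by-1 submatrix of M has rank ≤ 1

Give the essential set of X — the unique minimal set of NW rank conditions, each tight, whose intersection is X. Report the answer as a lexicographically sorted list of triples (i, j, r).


Propagating the 6 rank bounds to every northwest block:

  row 1: 0 0 1 1 1
  row 2: 0 1 2 2 2
  row 3: 0 1 2 3 3
  row 4: 1 2 3 4 4
  row 5: 1 2 3 4 5

giving w = (3, 2, 4, 1, 5) via Δ²R.

Fulton essential set (2 of the 4 Rothe cells):

[(1, 2, 0), (3, 1, 0)]


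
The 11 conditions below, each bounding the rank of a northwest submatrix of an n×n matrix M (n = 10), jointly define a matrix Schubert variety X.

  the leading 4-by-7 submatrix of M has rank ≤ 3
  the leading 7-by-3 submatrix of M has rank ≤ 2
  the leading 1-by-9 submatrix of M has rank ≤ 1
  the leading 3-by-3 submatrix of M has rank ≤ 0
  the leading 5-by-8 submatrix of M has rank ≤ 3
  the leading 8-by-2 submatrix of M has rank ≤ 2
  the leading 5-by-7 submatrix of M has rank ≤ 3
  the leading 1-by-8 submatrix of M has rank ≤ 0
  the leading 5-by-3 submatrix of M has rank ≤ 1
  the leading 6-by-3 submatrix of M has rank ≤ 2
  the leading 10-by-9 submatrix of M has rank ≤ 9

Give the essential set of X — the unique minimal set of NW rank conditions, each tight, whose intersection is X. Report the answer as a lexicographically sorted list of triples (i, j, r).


The tightest implied rank at each (i,j), from the 11 conditions:

  0 | 0 | 0 | 0 | 0 | 0 | 0 | 0 | 1 | 1
  0 | 0 | 0 | 1 | 1 | 1 | 1 | 1 | 2 | 2
  0 | 0 | 0 | 1 | 2 | 2 | 2 | 2 | 3 | 3
  1 | 1 | 1 | 2 | 3 | 3 | 3 | 3 | 4 | 4
  1 | 1 | 1 | 2 | 3 | 3 | 3 | 3 | 4 | 5
  1 | 2 | 2 | 3 | 4 | 4 | 4 | 4 | 5 | 6
  1 | 2 | 2 | 3 | 4 | 5 | 5 | 5 | 6 | 7
  1 | 2 | 3 | 4 | 5 | 6 | 6 | 6 | 7 | 8
  1 | 2 | 3 | 4 | 5 | 6 | 7 | 7 | 8 | 9
  1 | 2 | 3 | 4 | 5 | 6 | 7 | 8 | 9 | 10

giving w = (9, 4, 5, 1, 10, 2, 6, 3, 7, 8) via Δ²R.

5 SE-corners of the 20-cell Rothe diagram give Ess(w):

[(1, 8, 0), (3, 3, 0), (5, 3, 1), (5, 8, 3), (7, 3, 2)]


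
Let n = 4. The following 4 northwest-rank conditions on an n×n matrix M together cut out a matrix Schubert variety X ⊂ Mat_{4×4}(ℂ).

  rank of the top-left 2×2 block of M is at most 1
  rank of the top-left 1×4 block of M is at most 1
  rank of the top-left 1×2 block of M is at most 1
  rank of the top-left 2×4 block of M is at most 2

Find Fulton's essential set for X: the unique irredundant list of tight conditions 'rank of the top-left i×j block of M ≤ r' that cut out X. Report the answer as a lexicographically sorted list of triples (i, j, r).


Reconstructing r_w from the 4 given conditions:

  1  1  1  1
  1  1  2  2
  1  2  3  3
  1  2  3  4

so w = (1, 3, 2, 4).

Fulton essential set (the sole Rothe cell):

[(2, 2, 1)]


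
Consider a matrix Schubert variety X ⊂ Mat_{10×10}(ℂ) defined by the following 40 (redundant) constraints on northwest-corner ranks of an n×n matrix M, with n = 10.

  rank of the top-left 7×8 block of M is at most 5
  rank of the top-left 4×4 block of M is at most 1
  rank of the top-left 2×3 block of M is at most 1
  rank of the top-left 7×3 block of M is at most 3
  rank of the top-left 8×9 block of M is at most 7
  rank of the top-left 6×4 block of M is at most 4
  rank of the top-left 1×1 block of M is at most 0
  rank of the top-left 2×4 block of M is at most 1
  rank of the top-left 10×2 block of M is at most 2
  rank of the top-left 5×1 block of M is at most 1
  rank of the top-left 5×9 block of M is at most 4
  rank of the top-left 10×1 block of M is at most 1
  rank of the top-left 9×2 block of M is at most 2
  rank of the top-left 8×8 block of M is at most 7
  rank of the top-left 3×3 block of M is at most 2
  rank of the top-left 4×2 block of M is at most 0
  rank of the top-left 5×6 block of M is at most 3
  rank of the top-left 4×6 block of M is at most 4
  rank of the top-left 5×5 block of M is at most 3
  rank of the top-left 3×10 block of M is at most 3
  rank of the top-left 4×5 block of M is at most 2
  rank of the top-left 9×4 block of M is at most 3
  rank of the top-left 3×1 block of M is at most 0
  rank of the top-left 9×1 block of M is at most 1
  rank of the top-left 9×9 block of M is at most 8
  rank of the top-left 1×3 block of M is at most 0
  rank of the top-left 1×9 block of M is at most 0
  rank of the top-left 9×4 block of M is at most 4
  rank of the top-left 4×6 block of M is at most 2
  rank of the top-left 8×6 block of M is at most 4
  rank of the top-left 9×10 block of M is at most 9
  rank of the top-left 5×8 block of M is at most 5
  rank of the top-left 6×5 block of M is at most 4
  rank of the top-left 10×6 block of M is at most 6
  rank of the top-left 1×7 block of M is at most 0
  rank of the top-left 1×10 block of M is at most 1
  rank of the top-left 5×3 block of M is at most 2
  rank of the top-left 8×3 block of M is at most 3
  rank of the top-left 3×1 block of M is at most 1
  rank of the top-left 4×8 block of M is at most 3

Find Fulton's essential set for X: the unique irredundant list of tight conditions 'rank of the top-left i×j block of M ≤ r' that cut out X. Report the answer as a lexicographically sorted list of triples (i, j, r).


The tightest implied rank at each (i,j), from the 40 conditions:

  row 1: 0 | 0 | 0 | 0 | 0 | 0 | 0 | 0 | 0 | 1
  row 2: 0 | 0 | 1 | 1 | 1 | 1 | 1 | 1 | 1 | 2
  row 3: 0 | 0 | 1 | 1 | 2 | 2 | 2 | 2 | 2 | 3
  row 4: 0 | 0 | 1 | 1 | 2 | 2 | 3 | 3 | 3 | 4
  row 5: 1 | 1 | 2 | 2 | 3 | 3 | 4 | 4 | 4 | 5
  row 6: 1 | 2 | 3 | 3 | 4 | 4 | 5 | 5 | 5 | 6
  row 7: 1 | 2 | 3 | 3 | 4 | 4 | 5 | 5 | 6 | 7
  row 8: 1 | 2 | 3 | 3 | 4 | 4 | 5 | 6 | 7 | 8
  row 9: 1 | 2 | 3 | 3 | 4 | 5 | 6 | 7 | 8 | 9
  row 10: 1 | 2 | 3 | 4 | 5 | 6 | 7 | 8 | 9 | 10

so w = (10, 3, 5, 7, 1, 2, 9, 8, 6, 4).

7 SE-corners of the 24-cell Rothe diagram give Ess(w):

[(1, 9, 0), (4, 2, 0), (4, 4, 1), (4, 6, 2), (7, 8, 5), (8, 6, 4), (9, 4, 3)]


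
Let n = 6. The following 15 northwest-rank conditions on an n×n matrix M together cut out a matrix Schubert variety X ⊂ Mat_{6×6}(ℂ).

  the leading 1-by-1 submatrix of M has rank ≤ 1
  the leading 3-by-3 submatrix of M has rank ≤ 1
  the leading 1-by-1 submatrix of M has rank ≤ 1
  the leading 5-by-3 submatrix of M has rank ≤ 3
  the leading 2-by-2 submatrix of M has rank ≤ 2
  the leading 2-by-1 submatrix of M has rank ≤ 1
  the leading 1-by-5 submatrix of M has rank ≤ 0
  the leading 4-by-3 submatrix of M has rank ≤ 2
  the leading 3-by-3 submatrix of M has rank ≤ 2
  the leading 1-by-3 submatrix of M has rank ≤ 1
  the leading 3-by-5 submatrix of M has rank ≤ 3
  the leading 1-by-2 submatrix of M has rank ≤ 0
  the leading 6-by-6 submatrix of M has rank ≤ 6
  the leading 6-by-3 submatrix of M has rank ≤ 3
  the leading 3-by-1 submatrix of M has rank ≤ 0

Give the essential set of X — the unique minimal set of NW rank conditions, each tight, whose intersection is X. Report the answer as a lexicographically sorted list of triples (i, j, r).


Propagating the 15 rank bounds to every northwest block:

  i=1: 0 | 0 | 0 | 0 | 0 | 1
  i=2: 0 | 1 | 1 | 1 | 1 | 2
  i=3: 0 | 1 | 1 | 2 | 2 | 3
  i=4: 1 | 2 | 2 | 3 | 3 | 4
  i=5: 1 | 2 | 3 | 4 | 4 | 5
  i=6: 1 | 2 | 3 | 4 | 5 | 6

reading off 1-entries of Δ²R: w = (6, 2, 4, 1, 3, 5).

Fulton essential set (3 of the 8 Rothe cells):

[(1, 5, 0), (3, 1, 0), (3, 3, 1)]


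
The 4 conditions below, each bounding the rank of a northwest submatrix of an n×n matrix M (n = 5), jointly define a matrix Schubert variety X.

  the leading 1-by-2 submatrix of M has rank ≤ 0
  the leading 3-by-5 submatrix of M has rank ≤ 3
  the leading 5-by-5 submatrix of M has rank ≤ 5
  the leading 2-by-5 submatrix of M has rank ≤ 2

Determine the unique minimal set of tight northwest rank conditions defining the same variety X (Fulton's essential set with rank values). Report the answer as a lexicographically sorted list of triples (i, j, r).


Computing R[i][j] = min implied NW-rank bound (n=5, 4 conditions):

  R[1]: 0  0  1  1  1
  R[2]: 1  1  2  2  2
  R[3]: 1  2  3  3  3
  R[4]: 1  2  3  4  4
  R[5]: 1  2  3  4  5

giving w = (3, 1, 2, 4, 5) via Δ²R.

Rothe diagram D(w) (2 cells), 1 SE-corner (essential condition):

[(1, 2, 0)]


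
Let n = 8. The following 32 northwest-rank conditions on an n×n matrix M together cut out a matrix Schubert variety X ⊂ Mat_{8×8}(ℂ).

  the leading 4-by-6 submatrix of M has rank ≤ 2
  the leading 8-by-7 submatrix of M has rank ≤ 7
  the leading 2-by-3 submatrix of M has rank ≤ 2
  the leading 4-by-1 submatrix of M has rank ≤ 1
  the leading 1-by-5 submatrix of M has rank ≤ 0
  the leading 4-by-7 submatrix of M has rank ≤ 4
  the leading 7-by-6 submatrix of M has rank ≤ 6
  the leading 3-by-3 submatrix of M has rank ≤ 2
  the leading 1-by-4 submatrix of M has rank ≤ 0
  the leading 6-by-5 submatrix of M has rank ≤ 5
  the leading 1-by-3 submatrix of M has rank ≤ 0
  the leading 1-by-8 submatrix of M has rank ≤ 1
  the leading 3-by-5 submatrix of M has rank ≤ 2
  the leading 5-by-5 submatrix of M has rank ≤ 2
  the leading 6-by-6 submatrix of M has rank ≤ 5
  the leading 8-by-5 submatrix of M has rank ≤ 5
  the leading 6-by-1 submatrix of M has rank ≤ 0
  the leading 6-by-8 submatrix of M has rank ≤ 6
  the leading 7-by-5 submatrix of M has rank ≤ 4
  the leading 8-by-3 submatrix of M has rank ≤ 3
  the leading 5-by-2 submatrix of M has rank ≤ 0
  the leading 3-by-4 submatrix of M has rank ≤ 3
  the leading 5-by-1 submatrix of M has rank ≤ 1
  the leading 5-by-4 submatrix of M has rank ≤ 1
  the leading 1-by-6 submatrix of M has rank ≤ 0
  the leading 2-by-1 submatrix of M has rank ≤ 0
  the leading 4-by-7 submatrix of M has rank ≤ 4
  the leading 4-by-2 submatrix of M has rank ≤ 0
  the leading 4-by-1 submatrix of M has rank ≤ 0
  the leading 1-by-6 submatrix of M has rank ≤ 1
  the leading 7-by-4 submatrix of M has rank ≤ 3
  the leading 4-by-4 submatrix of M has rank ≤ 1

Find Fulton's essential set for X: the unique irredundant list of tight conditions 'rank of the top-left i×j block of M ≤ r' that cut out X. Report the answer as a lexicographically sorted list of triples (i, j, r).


The tightest implied rank at each (i,j), from the 32 conditions:

  0, 0, 0, 0, 0, 0, 1, 1
  0, 0, 1, 1, 1, 1, 2, 2
  0, 0, 1, 1, 2, 2, 3, 3
  0, 0, 1, 1, 2, 2, 3, 4
  0, 0, 1, 1, 2, 3, 4, 5
  0, 1, 2, 2, 3, 4, 5, 6
  1, 2, 3, 3, 4, 5, 6, 7
  1, 2, 3, 4, 5, 6, 7, 8

giving w = (7, 3, 5, 8, 6, 2, 1, 4) via Δ²R.

Fulton essential set (5 of the 19 Rothe cells):

[(1, 6, 0), (4, 6, 2), (5, 2, 0), (5, 4, 1), (6, 1, 0)]


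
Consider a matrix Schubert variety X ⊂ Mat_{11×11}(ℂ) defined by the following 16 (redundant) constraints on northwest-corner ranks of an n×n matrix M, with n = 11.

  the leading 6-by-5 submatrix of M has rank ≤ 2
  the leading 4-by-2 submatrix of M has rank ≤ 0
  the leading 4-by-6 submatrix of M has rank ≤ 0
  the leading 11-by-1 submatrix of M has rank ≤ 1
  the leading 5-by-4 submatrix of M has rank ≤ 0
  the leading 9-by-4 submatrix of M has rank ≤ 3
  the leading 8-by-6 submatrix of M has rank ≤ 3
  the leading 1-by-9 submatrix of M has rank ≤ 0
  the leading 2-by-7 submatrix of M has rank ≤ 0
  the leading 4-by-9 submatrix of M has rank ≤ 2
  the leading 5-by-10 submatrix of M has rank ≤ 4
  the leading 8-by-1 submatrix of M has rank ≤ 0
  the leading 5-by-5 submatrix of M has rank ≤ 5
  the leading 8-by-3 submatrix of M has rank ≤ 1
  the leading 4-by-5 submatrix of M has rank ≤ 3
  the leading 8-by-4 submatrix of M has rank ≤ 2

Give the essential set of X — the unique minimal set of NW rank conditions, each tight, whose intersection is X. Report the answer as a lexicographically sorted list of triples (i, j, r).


Computing R[i][j] = min implied NW-rank bound (n=11, 16 conditions):

  R[1]: 0 | 0 | 0 | 0 | 0 | 0 | 0 | 0 | 0 | 1 | 1
  R[2]: 0 | 0 | 0 | 0 | 0 | 0 | 0 | 1 | 1 | 2 | 2
  R[3]: 0 | 0 | 0 | 0 | 0 | 0 | 1 | 2 | 2 | 3 | 3
  R[4]: 0 | 0 | 0 | 0 | 0 | 0 | 1 | 2 | 2 | 3 | 4
  R[5]: 0 | 0 | 0 | 0 | 1 | 1 | 2 | 3 | 3 | 4 | 5
  R[6]: 0 | 1 | 1 | 1 | 2 | 2 | 3 | 4 | 4 | 5 | 6
  R[7]: 0 | 1 | 1 | 2 | 3 | 3 | 4 | 5 | 5 | 6 | 7
  R[8]: 0 | 1 | 1 | 2 | 3 | 3 | 4 | 5 | 6 | 7 | 8
  R[9]: 1 | 2 | 2 | 3 | 4 | 4 | 5 | 6 | 7 | 8 | 9
  R[10]: 1 | 2 | 3 | 4 | 5 | 5 | 6 | 7 | 8 | 9 | 10
  R[11]: 1 | 2 | 3 | 4 | 5 | 6 | 7 | 8 | 9 | 10 | 11

second differences of R give the permutation w = (10, 8, 7, 11, 5, 2, 4, 9, 1, 3, 6).

ℓ(w)=39; the 8 essential cells (i,j,r):

[(1, 9, 0), (2, 7, 0), (4, 6, 0), (4, 9, 2), (5, 4, 0), (8, 1, 0), (8, 3, 1), (8, 6, 3)]


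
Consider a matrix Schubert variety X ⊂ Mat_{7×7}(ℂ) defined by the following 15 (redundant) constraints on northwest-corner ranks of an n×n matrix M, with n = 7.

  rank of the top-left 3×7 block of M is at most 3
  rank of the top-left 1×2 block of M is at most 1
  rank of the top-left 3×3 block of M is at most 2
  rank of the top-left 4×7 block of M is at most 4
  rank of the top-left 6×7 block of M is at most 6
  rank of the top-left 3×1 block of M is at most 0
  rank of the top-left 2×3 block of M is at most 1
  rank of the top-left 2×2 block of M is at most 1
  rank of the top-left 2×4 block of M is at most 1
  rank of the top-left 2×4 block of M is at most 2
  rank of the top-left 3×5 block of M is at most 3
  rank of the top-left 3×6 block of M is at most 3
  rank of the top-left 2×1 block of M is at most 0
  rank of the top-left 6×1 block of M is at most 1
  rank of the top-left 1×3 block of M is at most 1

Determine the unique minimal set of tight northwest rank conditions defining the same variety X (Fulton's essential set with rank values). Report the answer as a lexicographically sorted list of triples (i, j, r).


Propagating the 15 rank bounds to every northwest block:

  R[1]: 0, 1, 1, 1, 1, 1, 1
  R[2]: 0, 1, 1, 1, 2, 2, 2
  R[3]: 0, 1, 2, 2, 3, 3, 3
  R[4]: 1, 2, 3, 3, 4, 4, 4
  R[5]: 1, 2, 3, 4, 5, 5, 5
  R[6]: 1, 2, 3, 4, 5, 6, 6
  R[7]: 1, 2, 3, 4, 5, 6, 7

second differences of R give the permutation w = (2, 5, 3, 1, 4, 6, 7).

|D(w)|=5, |Ess(w)|=2:

[(2, 4, 1), (3, 1, 0)]
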